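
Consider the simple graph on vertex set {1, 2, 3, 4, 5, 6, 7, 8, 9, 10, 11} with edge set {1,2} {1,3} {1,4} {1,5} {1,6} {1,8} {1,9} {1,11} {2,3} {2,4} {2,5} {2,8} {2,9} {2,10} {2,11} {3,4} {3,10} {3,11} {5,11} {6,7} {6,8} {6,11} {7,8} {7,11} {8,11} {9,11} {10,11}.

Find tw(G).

3

A width-3 tree decomposition is:
Bags: B1 = {1, 2, 9, 11}  B2 = {1, 2, 3, 11}  B3 = {1, 2, 8, 11}  B4 = {1, 2, 5, 11}  B5 = {1, 2, 3, 4}  B6 = {1, 6, 8, 11}  B7 = {2, 3, 10, 11}  B8 = {6, 7, 8, 11}
Tree: B1–B2, B2–B3, B2–B4, B2–B5, B3–B6, B2–B7, B6–B8
Each bag holds 4 vertices, so the decomposition has width 3, which upper-bounds the treewidth. Conversely, {1, 2, 8, 11} is a clique of size 4, and the vertices of any clique must share a bag in every tree decomposition; so some bag has ≥ 4 vertices and tw(G) ≥ 3. The upper and lower bounds meet at 3, so that is the treewidth.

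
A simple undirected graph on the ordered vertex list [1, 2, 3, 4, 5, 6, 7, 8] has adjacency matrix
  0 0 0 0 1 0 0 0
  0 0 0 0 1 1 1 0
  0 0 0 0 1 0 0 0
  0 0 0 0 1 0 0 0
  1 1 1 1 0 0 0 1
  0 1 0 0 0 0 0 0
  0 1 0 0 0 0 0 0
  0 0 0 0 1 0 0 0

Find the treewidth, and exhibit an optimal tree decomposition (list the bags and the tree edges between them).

The largest bag has 2 vertices, giving width 1; this decomposition certifies tw(G) ≤ 1. G has an edge, so its treewidth is at least 1. Hence tw(G) = 1 exactly.

Treewidth 1.
One such decomposition:
Bags: B1 = {5, 8}  B2 = {1, 5}  B3 = {4, 5}  B4 = {2, 5}  B5 = {2, 7}  B6 = {2, 6}  B7 = {3, 5}
Tree: B1–B2, B2–B3, B3–B4, B4–B5, B5–B6, B2–B7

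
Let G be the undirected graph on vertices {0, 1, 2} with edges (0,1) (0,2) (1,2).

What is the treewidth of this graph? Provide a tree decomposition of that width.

With just one bag of size 3, the width is 3 − 1 = 2, so tw(G) ≤ 2. Conversely, {0, 1, 2} is a clique of size 3, and the vertices of any clique must share a bag in every tree decomposition; so some bag has ≥ 3 vertices and tw(G) ≥ 2. Hence tw(G) = 2 exactly.

Treewidth 2.
Bags: B1 = {0, 1, 2}
Tree: (single bag)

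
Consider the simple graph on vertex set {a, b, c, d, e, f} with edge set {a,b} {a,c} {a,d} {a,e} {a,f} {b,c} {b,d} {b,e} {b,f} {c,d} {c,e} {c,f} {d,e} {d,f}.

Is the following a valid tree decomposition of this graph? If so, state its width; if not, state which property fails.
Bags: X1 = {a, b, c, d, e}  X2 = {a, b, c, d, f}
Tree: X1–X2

Every vertex of G appears in some bag (union = {a, b, c, d, e, f}); every edge is covered by a bag; and for each vertex v the set of bags containing v is connected in the bag tree. The decomposition is therefore valid. The largest bag has 5 vertices, so the width is 4.

Yes; width 4.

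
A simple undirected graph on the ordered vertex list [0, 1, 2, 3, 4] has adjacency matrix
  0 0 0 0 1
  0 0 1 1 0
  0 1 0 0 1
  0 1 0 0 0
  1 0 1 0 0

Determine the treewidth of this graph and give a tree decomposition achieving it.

Each bag holds 2 vertices, so the decomposition has width 1, which upper-bounds the treewidth. G has an edge, so its treewidth is at least 1. The upper and lower bounds meet at 1, so that is the treewidth.

Treewidth 1.
Bags: B1 = {1, 3}  B2 = {1, 2}  B3 = {2, 4}  B4 = {0, 4}
Tree: B1–B2, B2–B3, B3–B4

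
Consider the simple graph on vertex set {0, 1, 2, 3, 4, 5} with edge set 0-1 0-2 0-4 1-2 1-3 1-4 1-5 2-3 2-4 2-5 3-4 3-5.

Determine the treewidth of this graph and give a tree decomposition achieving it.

The largest bag has 4 vertices, giving width 3; this decomposition certifies tw(G) ≤ 3. For the lower bound, the 4 vertices {0, 1, 2, 4} are pairwise adjacent, and any tree decomposition puts a clique entirely inside one bag — forcing width ≥ 3. Therefore the treewidth is 3.

Treewidth 3.
Bags: B1 = {0, 1, 2, 4}  B2 = {1, 2, 3, 4}  B3 = {1, 2, 3, 5}
Tree: B1–B2, B2–B3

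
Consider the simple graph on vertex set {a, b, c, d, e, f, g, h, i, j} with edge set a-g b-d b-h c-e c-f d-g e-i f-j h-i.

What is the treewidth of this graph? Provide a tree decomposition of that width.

The largest bag has 2 vertices, giving width 1; this decomposition certifies tw(G) ≤ 1. Any graph with an edge has treewidth ≥ 1, and G has the edge j–f. Combining the bounds, tw(G) = 1.

Treewidth 1.
Bags: B1 = {f, j}  B2 = {c, f}  B3 = {c, e}  B4 = {e, i}  B5 = {h, i}  B6 = {b, h}  B7 = {b, d}  B8 = {d, g}  B9 = {a, g}
Tree: B1–B2, B2–B3, B3–B4, B4–B5, B5–B6, B6–B7, B7–B8, B8–B9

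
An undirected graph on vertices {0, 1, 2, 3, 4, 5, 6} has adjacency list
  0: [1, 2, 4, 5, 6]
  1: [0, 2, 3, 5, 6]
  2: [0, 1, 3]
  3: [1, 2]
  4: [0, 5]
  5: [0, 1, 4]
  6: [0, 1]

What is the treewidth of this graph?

2

A width-2 tree decomposition is:
Bags: B1 = {0, 1, 2}  B2 = {1, 2, 3}  B3 = {0, 1, 6}  B4 = {0, 1, 5}  B5 = {0, 4, 5}
Tree: B1–B2, B1–B3, B3–B4, B4–B5
Every bag has size at most 3, so the width is 3 − 1 = 2 and tw(G) ≤ 2. Conversely, {0, 1, 2} is a clique of size 3, and the vertices of any clique must share a bag in every tree decomposition; so some bag has ≥ 3 vertices and tw(G) ≥ 2. Therefore the treewidth is 2.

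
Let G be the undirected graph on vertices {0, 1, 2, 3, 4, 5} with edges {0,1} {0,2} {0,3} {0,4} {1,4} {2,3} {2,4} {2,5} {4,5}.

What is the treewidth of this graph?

2

A width-2 tree decomposition is:
Bags: B1 = {0, 2, 4}  B2 = {0, 2, 3}  B3 = {2, 4, 5}  B4 = {0, 1, 4}
Tree: B1–B2, B1–B3, B1–B4
The largest bag has 3 vertices, giving width 2; this decomposition certifies tw(G) ≤ 2. Conversely, {0, 1, 4} is a clique of size 3, and the vertices of any clique must share a bag in every tree decomposition; so some bag has ≥ 3 vertices and tw(G) ≥ 2. Combining the bounds, tw(G) = 2.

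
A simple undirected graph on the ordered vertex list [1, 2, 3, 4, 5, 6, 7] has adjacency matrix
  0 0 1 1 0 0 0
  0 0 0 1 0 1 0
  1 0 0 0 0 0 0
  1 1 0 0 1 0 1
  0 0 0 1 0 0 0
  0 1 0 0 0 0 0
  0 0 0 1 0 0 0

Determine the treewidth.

1

A width-1 tree decomposition is:
Bags: B1 = {1, 4}  B2 = {2, 4}  B3 = {4, 7}  B4 = {2, 6}  B5 = {4, 5}  B6 = {1, 3}
Tree: B1–B2, B2–B3, B2–B4, B3–B5, B1–B6
Each bag holds 2 vertices, so the decomposition has width 1, which upper-bounds the treewidth. Any graph with an edge has treewidth ≥ 1, and G has the edge 1–4. The upper and lower bounds meet at 1, so that is the treewidth.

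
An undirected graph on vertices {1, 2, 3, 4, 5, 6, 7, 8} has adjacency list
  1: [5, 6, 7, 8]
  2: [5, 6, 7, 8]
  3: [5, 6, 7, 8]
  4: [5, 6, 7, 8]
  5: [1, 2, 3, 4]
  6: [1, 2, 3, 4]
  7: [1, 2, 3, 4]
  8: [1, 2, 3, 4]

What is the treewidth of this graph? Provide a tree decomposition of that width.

Each bag holds 5 vertices, so the decomposition has width 4, which upper-bounds the treewidth. For the lower bound: the 5 vertex sets {2,6}, {3,8}, {4,5}, {1}, {7} are disjoint, each induces a connected subgraph, and every pair is joined by at least one edge of G. Contracting each set to a single vertex therefore yields K_{5} as a minor, and since treewidth is minor-monotone, tw(G) ≥ tw(K_{5}) = 4. Hence tw(G) = 4 exactly.

Treewidth 4.
One such decomposition:
Bags: B1 = {1, 2, 3, 4, 6}  B2 = {1, 2, 3, 4, 8}  B3 = {1, 2, 3, 4, 5}  B4 = {1, 2, 3, 4, 7}
Tree: B1–B2, B2–B3, B3–B4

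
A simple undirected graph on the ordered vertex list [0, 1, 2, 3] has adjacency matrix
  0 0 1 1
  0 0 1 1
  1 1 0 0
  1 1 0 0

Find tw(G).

A width-2 tree decomposition is:
Bags: B1 = {0, 1, 3}  B2 = {0, 1, 2}
Tree: B1–B2
The largest bag has 3 vertices, giving width 2; this decomposition certifies tw(G) ≤ 2. Since 1–3–0–2–1 is a cycle in G, G is not acyclic. Forests are exactly the graphs of treewidth ≤ 1, so tw(G) ≥ 2. Combining the bounds, tw(G) = 2.

2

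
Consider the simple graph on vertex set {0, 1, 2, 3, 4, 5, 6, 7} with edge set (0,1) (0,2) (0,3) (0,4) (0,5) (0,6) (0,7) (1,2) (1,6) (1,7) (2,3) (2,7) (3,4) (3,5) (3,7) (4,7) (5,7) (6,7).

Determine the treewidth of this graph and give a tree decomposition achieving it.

Treewidth 3.
One such decomposition:
Bags: B1 = {0, 2, 3, 7}  B2 = {0, 3, 5, 7}  B3 = {0, 1, 2, 7}  B4 = {0, 3, 4, 7}  B5 = {0, 1, 6, 7}
Tree: B1–B2, B1–B3, B2–B4, B3–B5

Every bag has size at most 4, so the width is 4 − 1 = 3 and tw(G) ≤ 3. Conversely, {0, 1, 2, 7} is a clique of size 4, and the vertices of any clique must share a bag in every tree decomposition; so some bag has ≥ 4 vertices and tw(G) ≥ 3. Hence tw(G) = 3 exactly.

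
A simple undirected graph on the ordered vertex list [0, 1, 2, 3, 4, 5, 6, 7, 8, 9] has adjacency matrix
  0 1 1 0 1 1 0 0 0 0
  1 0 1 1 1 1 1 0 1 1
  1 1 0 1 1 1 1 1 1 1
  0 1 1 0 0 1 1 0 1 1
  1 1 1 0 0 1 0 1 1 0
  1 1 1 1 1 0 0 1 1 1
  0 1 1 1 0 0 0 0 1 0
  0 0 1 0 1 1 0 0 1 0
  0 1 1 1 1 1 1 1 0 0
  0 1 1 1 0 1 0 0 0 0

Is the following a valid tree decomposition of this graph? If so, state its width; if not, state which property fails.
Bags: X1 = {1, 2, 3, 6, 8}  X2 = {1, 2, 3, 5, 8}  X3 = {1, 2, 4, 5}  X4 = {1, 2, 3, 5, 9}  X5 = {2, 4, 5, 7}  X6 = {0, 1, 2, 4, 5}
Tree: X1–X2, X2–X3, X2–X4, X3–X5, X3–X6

No — edge (8,4) lies in no bag.

A tree decomposition must satisfy three properties: every vertex lies in some bag; for every edge, both endpoints lie together in some bag; and for every vertex, the bags containing it form a connected subtree. Here edge (8,4) lies in no bag, so the decomposition is invalid.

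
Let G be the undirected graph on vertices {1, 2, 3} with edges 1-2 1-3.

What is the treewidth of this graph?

A width-1 tree decomposition is:
Bags: B1 = {1, 2}  B2 = {1, 3}
Tree: B1–B2
The largest bag has 2 vertices, giving width 1; this decomposition certifies tw(G) ≤ 1. Since G has at least one edge (e.g. 1–2), it is not an edgeless graph, so tw(G) ≥ 1. Therefore the treewidth is 1.

1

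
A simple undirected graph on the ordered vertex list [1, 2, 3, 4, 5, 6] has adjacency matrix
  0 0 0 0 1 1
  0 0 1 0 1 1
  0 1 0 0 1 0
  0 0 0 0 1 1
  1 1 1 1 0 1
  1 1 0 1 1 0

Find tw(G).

A width-2 tree decomposition is:
Bags: B1 = {4, 5, 6}  B2 = {2, 5, 6}  B3 = {1, 5, 6}  B4 = {2, 3, 5}
Tree: B1–B2, B2–B3, B2–B4
Every bag has size at most 3, so the width is 3 − 1 = 2 and tw(G) ≤ 2. On the other hand G contains the 3-clique {2, 3, 5}. A clique must lie in a single bag of any decomposition, so no decomposition can have width below 2. Hence tw(G) = 2 exactly.

2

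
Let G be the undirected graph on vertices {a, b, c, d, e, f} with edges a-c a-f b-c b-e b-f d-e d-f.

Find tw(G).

2

A width-2 tree decomposition is:
Bags: B1 = {a, b, c}  B2 = {a, b, f}  B3 = {b, e, f}  B4 = {d, e, f}
Tree: B1–B2, B2–B3, B3–B4
The largest bag has 3 vertices, giving width 2; this decomposition certifies tw(G) ≤ 2. The edges c–a–f–b–c form a cycle, so G is not a tree and its treewidth is at least 2. Combining the bounds, tw(G) = 2.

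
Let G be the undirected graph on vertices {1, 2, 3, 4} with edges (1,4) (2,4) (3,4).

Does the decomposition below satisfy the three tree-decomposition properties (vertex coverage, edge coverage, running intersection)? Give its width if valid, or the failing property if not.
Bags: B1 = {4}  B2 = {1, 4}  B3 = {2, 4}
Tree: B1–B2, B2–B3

A tree decomposition must satisfy three properties: every vertex lies in some bag; for every edge, both endpoints lie together in some bag; and for every vertex, the bags containing it form a connected subtree. Here vertex 3 appears in no bag, so the decomposition is invalid.

No — vertex 3 appears in no bag.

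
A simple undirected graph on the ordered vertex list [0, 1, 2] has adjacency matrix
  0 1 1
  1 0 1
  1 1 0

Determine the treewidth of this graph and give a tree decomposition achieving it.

Treewidth 2.
One optimal decomposition is:
Bags: B1 = {0, 1, 2}
Tree: (single bag)

With just one bag of size 3, the width is 3 − 1 = 2, so tw(G) ≤ 2. On the other hand G contains the 3-clique {0, 1, 2}. A clique must lie in a single bag of any decomposition, so no decomposition can have width below 2. Therefore the treewidth is 2.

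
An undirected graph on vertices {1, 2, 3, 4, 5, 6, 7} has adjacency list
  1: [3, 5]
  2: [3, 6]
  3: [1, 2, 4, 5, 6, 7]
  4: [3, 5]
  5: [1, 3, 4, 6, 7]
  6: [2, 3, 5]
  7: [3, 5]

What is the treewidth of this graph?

A width-2 tree decomposition is:
Bags: B1 = {3, 4, 5}  B2 = {1, 3, 5}  B3 = {3, 5, 6}  B4 = {3, 5, 7}  B5 = {2, 3, 6}
Tree: B1–B2, B1–B3, B3–B4, B3–B5
Every bag has size at most 3, so the width is 3 − 1 = 2 and tw(G) ≤ 2. Conversely, {2, 3, 6} is a clique of size 3, and the vertices of any clique must share a bag in every tree decomposition; so some bag has ≥ 3 vertices and tw(G) ≥ 2. The upper and lower bounds meet at 2, so that is the treewidth.

2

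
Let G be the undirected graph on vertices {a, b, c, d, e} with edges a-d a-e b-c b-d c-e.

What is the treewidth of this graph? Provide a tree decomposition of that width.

Every bag has size at most 3, so the width is 3 − 1 = 2 and tw(G) ≤ 2. The edges b–d–a–e–c–b form a cycle, so G is not a tree and its treewidth is at least 2. The upper and lower bounds meet at 2, so that is the treewidth.

Treewidth 2.
Bags: B1 = {a, b, d}  B2 = {a, b, e}  B3 = {b, c, e}
Tree: B1–B2, B2–B3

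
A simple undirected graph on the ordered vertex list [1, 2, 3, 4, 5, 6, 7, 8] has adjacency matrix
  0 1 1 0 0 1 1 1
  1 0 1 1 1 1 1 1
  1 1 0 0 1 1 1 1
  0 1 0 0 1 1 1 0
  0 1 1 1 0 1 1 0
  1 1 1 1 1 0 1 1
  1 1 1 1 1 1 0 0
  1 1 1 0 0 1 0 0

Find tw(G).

A width-4 tree decomposition is:
Bags: B1 = {2, 3, 5, 6, 7}  B2 = {1, 2, 3, 6, 7}  B3 = {2, 4, 5, 6, 7}  B4 = {1, 2, 3, 6, 8}
Tree: B1–B2, B1–B3, B2–B4
Each bag holds 5 vertices, so the decomposition has width 4, which upper-bounds the treewidth. For the lower bound, the 5 vertices {1, 2, 3, 6, 8} are pairwise adjacent, and any tree decomposition puts a clique entirely inside one bag — forcing width ≥ 4. Hence tw(G) = 4 exactly.

4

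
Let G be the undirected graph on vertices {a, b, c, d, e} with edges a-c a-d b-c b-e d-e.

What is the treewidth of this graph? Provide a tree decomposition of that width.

Treewidth 2.
One optimal decomposition is:
Bags: B1 = {a, d, e}  B2 = {a, c, e}  B3 = {b, c, e}
Tree: B1–B2, B2–B3

The largest bag has 3 vertices, giving width 2; this decomposition certifies tw(G) ≤ 2. For the lower bound, G contains the cycle e–d–a–c–b–e, so G is not a forest; only forests have treewidth ≤ 1, hence tw(G) ≥ 2. Therefore the treewidth is 2.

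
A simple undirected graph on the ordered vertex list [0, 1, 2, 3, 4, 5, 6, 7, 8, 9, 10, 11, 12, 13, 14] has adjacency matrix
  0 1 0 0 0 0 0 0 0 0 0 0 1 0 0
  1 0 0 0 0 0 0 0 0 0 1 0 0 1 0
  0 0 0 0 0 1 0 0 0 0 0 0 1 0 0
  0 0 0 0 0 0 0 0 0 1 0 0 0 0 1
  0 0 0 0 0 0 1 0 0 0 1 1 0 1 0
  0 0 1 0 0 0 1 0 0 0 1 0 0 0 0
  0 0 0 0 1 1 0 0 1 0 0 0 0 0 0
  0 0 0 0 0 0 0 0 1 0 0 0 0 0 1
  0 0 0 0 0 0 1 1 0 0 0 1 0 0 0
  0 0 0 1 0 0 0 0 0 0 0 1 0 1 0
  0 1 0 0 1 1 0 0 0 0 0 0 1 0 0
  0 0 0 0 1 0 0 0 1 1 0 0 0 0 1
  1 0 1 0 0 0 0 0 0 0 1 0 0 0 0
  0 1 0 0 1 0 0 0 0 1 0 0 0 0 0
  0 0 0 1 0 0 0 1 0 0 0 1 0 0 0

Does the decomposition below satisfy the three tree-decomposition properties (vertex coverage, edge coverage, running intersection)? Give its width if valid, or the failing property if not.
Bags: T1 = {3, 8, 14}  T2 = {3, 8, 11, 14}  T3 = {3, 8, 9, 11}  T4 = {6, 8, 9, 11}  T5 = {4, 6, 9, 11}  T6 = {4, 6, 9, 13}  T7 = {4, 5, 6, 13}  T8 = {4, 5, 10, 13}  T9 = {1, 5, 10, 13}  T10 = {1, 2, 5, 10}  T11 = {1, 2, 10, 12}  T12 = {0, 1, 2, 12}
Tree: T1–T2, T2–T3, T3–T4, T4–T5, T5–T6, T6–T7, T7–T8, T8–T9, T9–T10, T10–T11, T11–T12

No — vertex 7 appears in no bag.

A tree decomposition must satisfy three properties: every vertex lies in some bag; for every edge, both endpoints lie together in some bag; and for every vertex, the bags containing it form a connected subtree. Here vertex 7 appears in no bag, so the decomposition is invalid.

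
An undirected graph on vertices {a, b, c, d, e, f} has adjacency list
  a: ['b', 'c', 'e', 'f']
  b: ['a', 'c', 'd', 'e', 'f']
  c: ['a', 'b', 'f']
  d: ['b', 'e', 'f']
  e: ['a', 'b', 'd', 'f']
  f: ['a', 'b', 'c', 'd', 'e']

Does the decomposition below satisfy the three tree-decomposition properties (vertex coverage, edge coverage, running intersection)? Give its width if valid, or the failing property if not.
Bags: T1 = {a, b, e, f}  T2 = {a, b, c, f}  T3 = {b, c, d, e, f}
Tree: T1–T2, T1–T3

No — bags containing vertex c are not connected in the tree.

A tree decomposition must satisfy three properties: every vertex lies in some bag; for every edge, both endpoints lie together in some bag; and for every vertex, the bags containing it form a connected subtree. Here bags containing vertex c are not connected in the tree, so the decomposition is invalid.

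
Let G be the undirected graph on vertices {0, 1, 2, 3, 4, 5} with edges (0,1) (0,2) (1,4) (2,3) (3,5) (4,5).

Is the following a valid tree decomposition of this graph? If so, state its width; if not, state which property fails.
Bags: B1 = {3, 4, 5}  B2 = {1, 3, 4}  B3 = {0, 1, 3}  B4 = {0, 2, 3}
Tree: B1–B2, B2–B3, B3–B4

Yes; width 2.

Checking the three conditions: (i) the bags cover all of {0, 1, 2, 3, 4, 5}; (ii) for each edge, some bag contains both endpoints; (iii) the bags containing any fixed vertex form a subtree. All hold, so the decomposition is valid with width 3 − 1 = 2.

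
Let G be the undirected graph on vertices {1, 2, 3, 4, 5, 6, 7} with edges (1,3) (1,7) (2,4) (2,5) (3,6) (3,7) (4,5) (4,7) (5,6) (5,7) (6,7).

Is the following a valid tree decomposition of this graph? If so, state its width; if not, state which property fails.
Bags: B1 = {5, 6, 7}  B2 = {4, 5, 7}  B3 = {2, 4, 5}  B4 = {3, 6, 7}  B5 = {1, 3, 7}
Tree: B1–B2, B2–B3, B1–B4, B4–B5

Yes; width 2.

Every vertex of G appears in some bag (union = {1, 2, 3, 4, 5, 6, 7}); every edge is covered by a bag; and for each vertex v the set of bags containing v is connected in the bag tree. The decomposition is therefore valid. The largest bag has 3 vertices, so the width is 2.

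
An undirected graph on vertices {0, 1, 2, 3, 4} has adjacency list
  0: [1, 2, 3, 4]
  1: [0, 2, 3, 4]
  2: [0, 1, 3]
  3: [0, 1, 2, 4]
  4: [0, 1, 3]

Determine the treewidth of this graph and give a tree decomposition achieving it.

Treewidth 3.
One optimal decomposition is:
Bags: B1 = {0, 1, 2, 3}  B2 = {0, 1, 3, 4}
Tree: B1–B2

Each bag holds 4 vertices, so the decomposition has width 3, which upper-bounds the treewidth. On the other hand G contains the 4-clique {0, 1, 2, 3}. A clique must lie in a single bag of any decomposition, so no decomposition can have width below 3. Combining the bounds, tw(G) = 3.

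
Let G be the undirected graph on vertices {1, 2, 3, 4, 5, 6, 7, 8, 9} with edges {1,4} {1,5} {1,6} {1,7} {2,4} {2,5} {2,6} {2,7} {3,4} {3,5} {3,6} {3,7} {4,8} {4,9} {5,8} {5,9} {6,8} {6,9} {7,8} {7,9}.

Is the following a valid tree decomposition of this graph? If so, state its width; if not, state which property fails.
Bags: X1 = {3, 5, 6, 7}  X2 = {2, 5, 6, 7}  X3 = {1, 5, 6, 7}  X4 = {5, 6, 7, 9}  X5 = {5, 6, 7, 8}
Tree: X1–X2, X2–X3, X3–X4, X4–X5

A tree decomposition must satisfy three properties: every vertex lies in some bag; for every edge, both endpoints lie together in some bag; and for every vertex, the bags containing it form a connected subtree. Here vertex 4 appears in no bag, so the decomposition is invalid.

No — vertex 4 appears in no bag.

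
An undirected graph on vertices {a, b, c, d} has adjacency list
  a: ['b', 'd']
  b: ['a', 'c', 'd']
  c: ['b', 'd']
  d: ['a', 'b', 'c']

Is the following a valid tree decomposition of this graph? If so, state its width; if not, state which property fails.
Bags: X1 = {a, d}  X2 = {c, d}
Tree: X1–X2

A tree decomposition must satisfy three properties: every vertex lies in some bag; for every edge, both endpoints lie together in some bag; and for every vertex, the bags containing it form a connected subtree. Here vertex b appears in no bag, so the decomposition is invalid.

No — vertex b appears in no bag.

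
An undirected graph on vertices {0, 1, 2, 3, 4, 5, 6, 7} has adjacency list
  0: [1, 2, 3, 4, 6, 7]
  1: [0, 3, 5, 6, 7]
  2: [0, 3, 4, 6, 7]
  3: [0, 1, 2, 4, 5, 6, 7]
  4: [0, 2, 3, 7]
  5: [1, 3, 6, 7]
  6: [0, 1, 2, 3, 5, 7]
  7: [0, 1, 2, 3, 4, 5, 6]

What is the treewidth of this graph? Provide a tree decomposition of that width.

Each bag holds 5 vertices, so the decomposition has width 4, which upper-bounds the treewidth. For the lower bound, the 5 vertices {0, 1, 3, 6, 7} are pairwise adjacent, and any tree decomposition puts a clique entirely inside one bag — forcing width ≥ 4. Combining the bounds, tw(G) = 4.

Treewidth 4.
Bags: B1 = {0, 2, 3, 6, 7}  B2 = {0, 2, 3, 4, 7}  B3 = {0, 1, 3, 6, 7}  B4 = {1, 3, 5, 6, 7}
Tree: B1–B2, B1–B3, B3–B4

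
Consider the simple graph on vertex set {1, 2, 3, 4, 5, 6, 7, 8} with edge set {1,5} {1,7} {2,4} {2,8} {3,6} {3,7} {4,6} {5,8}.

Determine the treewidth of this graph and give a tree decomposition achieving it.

Treewidth 2.
One optimal decomposition is:
Bags: B1 = {1, 5, 7}  B2 = {3, 5, 7}  B3 = {3, 5, 6}  B4 = {4, 5, 6}  B5 = {2, 4, 5}  B6 = {2, 5, 8}
Tree: B1–B2, B2–B3, B3–B4, B4–B5, B5–B6

Every bag has size at most 3, so the width is 3 − 1 = 2 and tw(G) ≤ 2. The edges 5–1–7–3–6–4–2–8–5 form a cycle, so G is not a tree and its treewidth is at least 2. Therefore the treewidth is 2.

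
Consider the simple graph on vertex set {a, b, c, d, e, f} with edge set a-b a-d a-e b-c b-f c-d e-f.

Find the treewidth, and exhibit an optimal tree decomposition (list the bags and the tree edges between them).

Every bag has size at most 3, so the width is 3 − 1 = 2 and tw(G) ≤ 2. The edges d–c–b–a–d form a cycle, so G is not a tree and its treewidth is at least 2. The upper and lower bounds meet at 2, so that is the treewidth.

Treewidth 2.
One optimal decomposition is:
Bags: B1 = {a, c, d}  B2 = {a, b, c}  B3 = {a, b, e}  B4 = {b, e, f}
Tree: B1–B2, B2–B3, B3–B4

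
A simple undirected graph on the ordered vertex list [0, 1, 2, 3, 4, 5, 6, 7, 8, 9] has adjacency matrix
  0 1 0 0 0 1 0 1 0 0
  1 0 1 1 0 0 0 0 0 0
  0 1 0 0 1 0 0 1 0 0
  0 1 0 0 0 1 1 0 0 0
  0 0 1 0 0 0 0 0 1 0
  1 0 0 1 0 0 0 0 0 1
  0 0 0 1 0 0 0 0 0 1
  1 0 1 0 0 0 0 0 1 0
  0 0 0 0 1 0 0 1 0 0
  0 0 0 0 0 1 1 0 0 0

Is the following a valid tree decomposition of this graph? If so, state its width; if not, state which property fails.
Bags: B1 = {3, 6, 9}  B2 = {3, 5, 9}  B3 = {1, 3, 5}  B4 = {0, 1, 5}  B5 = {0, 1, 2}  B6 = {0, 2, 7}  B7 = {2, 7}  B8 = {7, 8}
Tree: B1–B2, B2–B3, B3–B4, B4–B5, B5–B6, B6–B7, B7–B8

No — vertex 4 appears in no bag.

A tree decomposition must satisfy three properties: every vertex lies in some bag; for every edge, both endpoints lie together in some bag; and for every vertex, the bags containing it form a connected subtree. Here vertex 4 appears in no bag, so the decomposition is invalid.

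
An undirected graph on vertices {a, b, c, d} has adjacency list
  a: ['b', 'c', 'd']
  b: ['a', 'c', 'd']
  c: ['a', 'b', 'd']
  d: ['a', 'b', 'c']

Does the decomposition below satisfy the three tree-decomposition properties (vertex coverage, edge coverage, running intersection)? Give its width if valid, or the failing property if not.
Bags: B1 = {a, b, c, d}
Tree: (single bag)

Yes; width 3.

Vertex coverage: the bags together contain {a, b, c, d}, the full vertex set. Edge coverage: each edge of G has both endpoints in at least one bag. Running intersection: for every vertex, the bags containing it form a connected subtree. All three properties hold, so this is a valid tree decomposition of width max|bag| − 1 = 3, and hence tw(G) ≤ 3.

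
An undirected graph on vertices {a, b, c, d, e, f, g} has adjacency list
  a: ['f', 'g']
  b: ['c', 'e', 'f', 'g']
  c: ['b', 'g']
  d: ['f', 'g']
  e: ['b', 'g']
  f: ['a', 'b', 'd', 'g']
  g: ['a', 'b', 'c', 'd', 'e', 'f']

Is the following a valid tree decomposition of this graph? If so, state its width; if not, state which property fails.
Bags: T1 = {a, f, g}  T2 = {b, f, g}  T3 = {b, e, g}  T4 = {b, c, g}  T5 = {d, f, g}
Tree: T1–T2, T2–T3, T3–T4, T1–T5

Yes; width 2.

Vertex coverage: the bags together contain {a, b, c, d, e, f, g}, the full vertex set. Edge coverage: each edge of G has both endpoints in at least one bag. Running intersection: for every vertex, the bags containing it form a connected subtree. All three properties hold, so this is a valid tree decomposition of width max|bag| − 1 = 2, and hence tw(G) ≤ 2.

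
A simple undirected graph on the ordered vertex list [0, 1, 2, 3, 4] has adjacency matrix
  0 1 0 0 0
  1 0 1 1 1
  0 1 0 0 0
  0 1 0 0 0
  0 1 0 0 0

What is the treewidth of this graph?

1

A width-1 tree decomposition is:
Bags: B1 = {1, 2}  B2 = {1, 4}  B3 = {0, 1}  B4 = {1, 3}
Tree: B1–B2, B2–B3, B2–B4
The largest bag has 2 vertices, giving width 1; this decomposition certifies tw(G) ≤ 1. G has an edge, so its treewidth is at least 1. The upper and lower bounds meet at 1, so that is the treewidth.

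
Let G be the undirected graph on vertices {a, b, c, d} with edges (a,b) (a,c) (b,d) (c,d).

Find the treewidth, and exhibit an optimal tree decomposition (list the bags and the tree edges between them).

Treewidth 2.
One such decomposition:
Bags: B1 = {a, c, d}  B2 = {a, b, d}
Tree: B1–B2

Each bag holds 3 vertices, so the decomposition has width 2, which upper-bounds the treewidth. For the lower bound, G contains the cycle d–c–a–b–d, so G is not a forest; only forests have treewidth ≤ 1, hence tw(G) ≥ 2. Hence tw(G) = 2 exactly.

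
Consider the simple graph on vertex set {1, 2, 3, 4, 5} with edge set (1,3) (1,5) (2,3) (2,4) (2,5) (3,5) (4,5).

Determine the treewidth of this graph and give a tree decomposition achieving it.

Each bag holds 3 vertices, so the decomposition has width 2, which upper-bounds the treewidth. On the other hand G contains the 3-clique {1, 3, 5}. A clique must lie in a single bag of any decomposition, so no decomposition can have width below 2. Hence tw(G) = 2 exactly.

Treewidth 2.
One optimal decomposition is:
Bags: B1 = {2, 4, 5}  B2 = {2, 3, 5}  B3 = {1, 3, 5}
Tree: B1–B2, B2–B3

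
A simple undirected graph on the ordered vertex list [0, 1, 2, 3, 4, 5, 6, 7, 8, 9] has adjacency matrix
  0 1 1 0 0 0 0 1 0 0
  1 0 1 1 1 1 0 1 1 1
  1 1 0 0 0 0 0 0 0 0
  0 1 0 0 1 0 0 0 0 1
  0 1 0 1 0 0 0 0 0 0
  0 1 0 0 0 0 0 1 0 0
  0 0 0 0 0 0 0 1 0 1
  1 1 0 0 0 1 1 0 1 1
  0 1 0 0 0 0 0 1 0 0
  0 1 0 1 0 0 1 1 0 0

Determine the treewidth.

A width-2 tree decomposition is:
Bags: B1 = {1, 7, 8}  B2 = {1, 7, 9}  B3 = {1, 3, 9}  B4 = {1, 5, 7}  B5 = {6, 7, 9}  B6 = {1, 3, 4}  B7 = {0, 1, 7}  B8 = {0, 1, 2}
Tree: B1–B2, B2–B3, B1–B4, B2–B5, B3–B6, B2–B7, B7–B8
The largest bag has 3 vertices, giving width 2; this decomposition certifies tw(G) ≤ 2. Conversely, {0, 1, 2} is a clique of size 3, and the vertices of any clique must share a bag in every tree decomposition; so some bag has ≥ 3 vertices and tw(G) ≥ 2. Hence tw(G) = 2 exactly.

2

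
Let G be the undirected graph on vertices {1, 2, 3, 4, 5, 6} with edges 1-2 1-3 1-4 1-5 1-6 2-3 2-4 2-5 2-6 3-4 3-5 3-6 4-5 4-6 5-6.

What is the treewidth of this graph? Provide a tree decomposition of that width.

Treewidth 5.
One optimal decomposition is:
Bags: B1 = {1, 2, 3, 4, 5, 6}
Tree: (single bag)

With just one bag of size 6, the width is 6 − 1 = 5, so tw(G) ≤ 5. On the other hand G contains the 6-clique {1, 2, 3, 4, 5, 6}. A clique must lie in a single bag of any decomposition, so no decomposition can have width below 5. Therefore the treewidth is 5.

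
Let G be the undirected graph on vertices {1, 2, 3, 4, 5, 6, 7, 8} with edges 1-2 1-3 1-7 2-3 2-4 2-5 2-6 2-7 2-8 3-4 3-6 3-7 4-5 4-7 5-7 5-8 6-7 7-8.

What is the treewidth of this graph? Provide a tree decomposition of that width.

The largest bag has 4 vertices, giving width 3; this decomposition certifies tw(G) ≤ 3. On the other hand G contains the 4-clique {2, 5, 7, 8}. A clique must lie in a single bag of any decomposition, so no decomposition can have width below 3. Hence tw(G) = 3 exactly.

Treewidth 3.
One optimal decomposition is:
Bags: B1 = {2, 3, 4, 7}  B2 = {1, 2, 3, 7}  B3 = {2, 3, 6, 7}  B4 = {2, 4, 5, 7}  B5 = {2, 5, 7, 8}
Tree: B1–B2, B2–B3, B1–B4, B4–B5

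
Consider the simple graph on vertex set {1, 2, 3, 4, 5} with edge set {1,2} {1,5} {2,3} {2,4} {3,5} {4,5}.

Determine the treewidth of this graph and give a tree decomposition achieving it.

Treewidth 2.
One such decomposition:
Bags: B1 = {2, 3, 5}  B2 = {1, 2, 5}  B3 = {2, 4, 5}
Tree: B1–B2, B2–B3

The largest bag has 3 vertices, giving width 2; this decomposition certifies tw(G) ≤ 2. Since 3–2–1–5–3 is a cycle in G, G is not acyclic. Forests are exactly the graphs of treewidth ≤ 1, so tw(G) ≥ 2. Combining the bounds, tw(G) = 2.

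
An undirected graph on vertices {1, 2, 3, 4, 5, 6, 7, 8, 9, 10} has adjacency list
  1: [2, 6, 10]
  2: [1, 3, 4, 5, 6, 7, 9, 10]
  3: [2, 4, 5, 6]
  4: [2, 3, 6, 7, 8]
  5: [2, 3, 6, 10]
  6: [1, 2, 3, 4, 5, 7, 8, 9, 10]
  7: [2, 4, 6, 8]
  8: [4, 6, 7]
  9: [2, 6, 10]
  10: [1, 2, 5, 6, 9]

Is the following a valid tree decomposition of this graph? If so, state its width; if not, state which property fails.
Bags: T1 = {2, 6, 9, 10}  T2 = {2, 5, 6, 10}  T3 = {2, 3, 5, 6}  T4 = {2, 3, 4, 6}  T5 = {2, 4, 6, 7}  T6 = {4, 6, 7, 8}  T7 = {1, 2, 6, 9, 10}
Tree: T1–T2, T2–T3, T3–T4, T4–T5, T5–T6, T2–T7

A tree decomposition must satisfy three properties: every vertex lies in some bag; for every edge, both endpoints lie together in some bag; and for every vertex, the bags containing it form a connected subtree. Here bags containing vertex 9 are not connected in the tree, so the decomposition is invalid.

No — bags containing vertex 9 are not connected in the tree.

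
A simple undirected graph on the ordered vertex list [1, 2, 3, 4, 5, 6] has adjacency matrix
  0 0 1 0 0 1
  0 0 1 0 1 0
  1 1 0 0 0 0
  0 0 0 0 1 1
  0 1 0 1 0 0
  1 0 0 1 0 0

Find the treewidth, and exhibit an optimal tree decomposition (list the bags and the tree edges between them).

Treewidth 2.
One optimal decomposition is:
Bags: B1 = {2, 3, 5}  B2 = {1, 3, 5}  B3 = {1, 5, 6}  B4 = {4, 5, 6}
Tree: B1–B2, B2–B3, B3–B4

Each bag holds 3 vertices, so the decomposition has width 2, which upper-bounds the treewidth. Since 5–2–3–1–6–4–5 is a cycle in G, G is not acyclic. Forests are exactly the graphs of treewidth ≤ 1, so tw(G) ≥ 2. The upper and lower bounds meet at 2, so that is the treewidth.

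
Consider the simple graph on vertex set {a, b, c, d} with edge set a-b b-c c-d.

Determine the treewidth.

1

A width-1 tree decomposition is:
Bags: B1 = {a, b}  B2 = {b, c}  B3 = {c, d}
Tree: B1–B2, B2–B3
Each bag holds 2 vertices, so the decomposition has width 1, which upper-bounds the treewidth. G has an edge, so its treewidth is at least 1. Therefore the treewidth is 1.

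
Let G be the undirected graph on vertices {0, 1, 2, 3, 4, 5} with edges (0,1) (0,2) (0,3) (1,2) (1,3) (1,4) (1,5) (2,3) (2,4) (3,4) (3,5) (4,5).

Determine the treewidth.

A width-3 tree decomposition is:
Bags: B1 = {1, 3, 4, 5}  B2 = {1, 2, 3, 4}  B3 = {0, 1, 2, 3}
Tree: B1–B2, B2–B3
Each bag holds 4 vertices, so the decomposition has width 3, which upper-bounds the treewidth. Conversely, {0, 1, 2, 3} is a clique of size 4, and the vertices of any clique must share a bag in every tree decomposition; so some bag has ≥ 4 vertices and tw(G) ≥ 3. Therefore the treewidth is 3.

3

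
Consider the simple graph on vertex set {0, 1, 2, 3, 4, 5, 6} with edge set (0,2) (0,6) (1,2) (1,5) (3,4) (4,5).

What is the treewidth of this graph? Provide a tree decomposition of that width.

Treewidth 1.
One optimal decomposition is:
Bags: B1 = {0, 6}  B2 = {0, 2}  B3 = {1, 2}  B4 = {1, 5}  B5 = {4, 5}  B6 = {3, 4}
Tree: B1–B2, B2–B3, B3–B4, B4–B5, B5–B6

Every bag has size at most 2, so the width is 2 − 1 = 1 and tw(G) ≤ 1. Since G has at least one edge (e.g. 6–0), it is not an edgeless graph, so tw(G) ≥ 1. Therefore the treewidth is 1.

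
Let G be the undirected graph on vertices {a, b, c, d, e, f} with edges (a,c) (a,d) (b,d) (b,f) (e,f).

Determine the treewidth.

A width-1 tree decomposition is:
Bags: B1 = {a, c}  B2 = {a, d}  B3 = {b, d}  B4 = {b, f}  B5 = {e, f}
Tree: B1–B2, B2–B3, B3–B4, B4–B5
Every bag has size at most 2, so the width is 2 − 1 = 1 and tw(G) ≤ 1. Since G has at least one edge (e.g. c–a), it is not an edgeless graph, so tw(G) ≥ 1. Hence tw(G) = 1 exactly.

1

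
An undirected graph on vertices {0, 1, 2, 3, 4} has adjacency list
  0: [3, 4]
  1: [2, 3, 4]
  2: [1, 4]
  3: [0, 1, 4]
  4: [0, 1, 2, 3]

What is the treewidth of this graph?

2

A width-2 tree decomposition is:
Bags: B1 = {1, 3, 4}  B2 = {0, 3, 4}  B3 = {1, 2, 4}
Tree: B1–B2, B1–B3
Each bag holds 3 vertices, so the decomposition has width 2, which upper-bounds the treewidth. Conversely, {0, 3, 4} is a clique of size 3, and the vertices of any clique must share a bag in every tree decomposition; so some bag has ≥ 3 vertices and tw(G) ≥ 2. Therefore the treewidth is 2.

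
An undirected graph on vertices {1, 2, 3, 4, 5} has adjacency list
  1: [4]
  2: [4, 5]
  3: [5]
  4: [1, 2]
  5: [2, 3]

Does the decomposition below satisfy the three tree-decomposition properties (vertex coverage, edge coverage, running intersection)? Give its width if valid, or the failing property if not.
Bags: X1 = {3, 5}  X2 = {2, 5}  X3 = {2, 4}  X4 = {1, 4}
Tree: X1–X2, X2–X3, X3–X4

Yes; width 1.

Checking the three conditions: (i) the bags cover all of {1, 2, 3, 4, 5}; (ii) for each edge, some bag contains both endpoints; (iii) the bags containing any fixed vertex form a subtree. All hold, so the decomposition is valid with width 2 − 1 = 1.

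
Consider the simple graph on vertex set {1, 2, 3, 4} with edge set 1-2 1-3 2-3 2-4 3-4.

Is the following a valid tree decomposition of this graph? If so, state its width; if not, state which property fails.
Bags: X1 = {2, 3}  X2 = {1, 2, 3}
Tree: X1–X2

A tree decomposition must satisfy three properties: every vertex lies in some bag; for every edge, both endpoints lie together in some bag; and for every vertex, the bags containing it form a connected subtree. Here vertex 4 appears in no bag, so the decomposition is invalid.

No — vertex 4 appears in no bag.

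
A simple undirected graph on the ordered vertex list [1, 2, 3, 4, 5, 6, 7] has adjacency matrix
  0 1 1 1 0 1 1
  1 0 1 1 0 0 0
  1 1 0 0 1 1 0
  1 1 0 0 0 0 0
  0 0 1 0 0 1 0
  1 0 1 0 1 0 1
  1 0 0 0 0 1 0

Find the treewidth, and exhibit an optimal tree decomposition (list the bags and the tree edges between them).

Each bag holds 3 vertices, so the decomposition has width 2, which upper-bounds the treewidth. For the lower bound, the 3 vertices {1, 2, 3} are pairwise adjacent, and any tree decomposition puts a clique entirely inside one bag — forcing width ≥ 2. Therefore the treewidth is 2.

Treewidth 2.
Bags: B1 = {1, 3, 6}  B2 = {3, 5, 6}  B3 = {1, 2, 3}  B4 = {1, 6, 7}  B5 = {1, 2, 4}
Tree: B1–B2, B1–B3, B1–B4, B3–B5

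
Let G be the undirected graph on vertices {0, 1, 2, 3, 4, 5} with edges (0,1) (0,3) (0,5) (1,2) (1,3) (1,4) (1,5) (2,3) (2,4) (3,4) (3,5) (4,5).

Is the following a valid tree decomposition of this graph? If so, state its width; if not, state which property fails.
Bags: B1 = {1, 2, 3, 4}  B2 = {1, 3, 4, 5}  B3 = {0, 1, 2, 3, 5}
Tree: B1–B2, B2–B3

No — bags containing vertex 2 are not connected in the tree.

A tree decomposition must satisfy three properties: every vertex lies in some bag; for every edge, both endpoints lie together in some bag; and for every vertex, the bags containing it form a connected subtree. Here bags containing vertex 2 are not connected in the tree, so the decomposition is invalid.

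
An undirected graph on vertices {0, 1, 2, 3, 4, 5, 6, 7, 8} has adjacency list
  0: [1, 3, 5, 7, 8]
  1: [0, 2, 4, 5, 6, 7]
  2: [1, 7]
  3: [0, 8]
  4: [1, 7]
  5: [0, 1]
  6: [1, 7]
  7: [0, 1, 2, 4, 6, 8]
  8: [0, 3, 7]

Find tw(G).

2

A width-2 tree decomposition is:
Bags: B1 = {0, 7, 8}  B2 = {0, 1, 7}  B3 = {0, 3, 8}  B4 = {1, 2, 7}  B5 = {0, 1, 5}  B6 = {1, 6, 7}  B7 = {1, 4, 7}
Tree: B1–B2, B1–B3, B2–B4, B2–B5, B2–B6, B6–B7
The largest bag has 3 vertices, giving width 2; this decomposition certifies tw(G) ≤ 2. For the lower bound, the 3 vertices {0, 3, 8} are pairwise adjacent, and any tree decomposition puts a clique entirely inside one bag — forcing width ≥ 2. The upper and lower bounds meet at 2, so that is the treewidth.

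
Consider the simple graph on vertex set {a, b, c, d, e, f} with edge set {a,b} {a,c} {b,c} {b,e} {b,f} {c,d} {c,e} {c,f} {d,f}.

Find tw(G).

A width-2 tree decomposition is:
Bags: B1 = {b, c, f}  B2 = {b, c, e}  B3 = {a, b, c}  B4 = {c, d, f}
Tree: B1–B2, B2–B3, B1–B4
Each bag holds 3 vertices, so the decomposition has width 2, which upper-bounds the treewidth. For the lower bound, the 3 vertices {c, d, f} are pairwise adjacent, and any tree decomposition puts a clique entirely inside one bag — forcing width ≥ 2. Combining the bounds, tw(G) = 2.

2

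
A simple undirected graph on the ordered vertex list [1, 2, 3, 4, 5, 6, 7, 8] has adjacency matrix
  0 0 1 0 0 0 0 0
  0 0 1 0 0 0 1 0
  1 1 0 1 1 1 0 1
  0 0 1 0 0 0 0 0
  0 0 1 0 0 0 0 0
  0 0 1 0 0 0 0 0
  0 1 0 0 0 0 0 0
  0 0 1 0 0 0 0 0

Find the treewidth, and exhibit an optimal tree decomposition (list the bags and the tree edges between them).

Treewidth 1.
Bags: B1 = {2, 3}  B2 = {3, 6}  B3 = {3, 4}  B4 = {3, 5}  B5 = {1, 3}  B6 = {2, 7}  B7 = {3, 8}
Tree: B1–B2, B2–B3, B1–B4, B4–B5, B1–B6, B3–B7

Every bag has size at most 2, so the width is 2 − 1 = 1 and tw(G) ≤ 1. Since G has at least one edge (e.g. 2–3), it is not an edgeless graph, so tw(G) ≥ 1. Combining the bounds, tw(G) = 1.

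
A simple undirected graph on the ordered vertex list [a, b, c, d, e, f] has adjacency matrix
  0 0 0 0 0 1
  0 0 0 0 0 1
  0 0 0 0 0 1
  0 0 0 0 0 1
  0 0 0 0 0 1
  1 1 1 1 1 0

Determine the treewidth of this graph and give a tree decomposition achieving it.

Treewidth 1.
One such decomposition:
Bags: B1 = {a, f}  B2 = {c, f}  B3 = {d, f}  B4 = {e, f}  B5 = {b, f}
Tree: B1–B2, B1–B3, B3–B4, B1–B5

Every bag has size at most 2, so the width is 2 − 1 = 1 and tw(G) ≤ 1. Any graph with an edge has treewidth ≥ 1, and G has the edge a–f. Therefore the treewidth is 1.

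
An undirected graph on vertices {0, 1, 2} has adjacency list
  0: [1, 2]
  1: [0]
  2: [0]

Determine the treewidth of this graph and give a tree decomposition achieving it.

Each bag holds 2 vertices, so the decomposition has width 1, which upper-bounds the treewidth. G has an edge, so its treewidth is at least 1. Hence tw(G) = 1 exactly.

Treewidth 1.
Bags: B1 = {0, 2}  B2 = {0, 1}
Tree: B1–B2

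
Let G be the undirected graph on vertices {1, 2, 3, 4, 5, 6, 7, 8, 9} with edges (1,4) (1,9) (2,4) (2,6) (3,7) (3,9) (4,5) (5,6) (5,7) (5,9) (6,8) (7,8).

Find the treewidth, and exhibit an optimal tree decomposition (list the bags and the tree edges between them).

The largest bag has 4 vertices, giving width 3; this decomposition certifies tw(G) ≤ 3. For the lower bound: the 4 vertex sets {1,2,4}, {9}, {5}, {3,6,7,8} are disjoint, each induces a connected subgraph, and every pair is joined by at least one edge of G. Contracting each set to a single vertex therefore yields K_{4} as a minor, and since treewidth is minor-monotone, tw(G) ≥ tw(K_{4}) = 3. Therefore the treewidth is 3.

Treewidth 3.
One optimal decomposition is:
Bags: B1 = {1, 2, 4, 9}  B2 = {2, 4, 5, 9}  B3 = {2, 5, 6, 9}  B4 = {3, 5, 6, 9}  B5 = {3, 5, 6, 7}  B6 = {3, 6, 7, 8}
Tree: B1–B2, B2–B3, B3–B4, B4–B5, B5–B6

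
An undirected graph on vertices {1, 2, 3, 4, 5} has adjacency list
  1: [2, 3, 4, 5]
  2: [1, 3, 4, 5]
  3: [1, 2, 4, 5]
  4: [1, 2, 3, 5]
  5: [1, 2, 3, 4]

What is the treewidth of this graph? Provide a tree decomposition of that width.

Treewidth 4.
One optimal decomposition is:
Bags: B1 = {1, 2, 3, 4, 5}
Tree: (single bag)

A single bag containing all 5 vertices is trivially a valid decomposition of width 4. Conversely, {1, 2, 3, 4, 5} is a clique of size 5, and the vertices of any clique must share a bag in every tree decomposition; so some bag has ≥ 5 vertices and tw(G) ≥ 4. The upper and lower bounds meet at 4, so that is the treewidth.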